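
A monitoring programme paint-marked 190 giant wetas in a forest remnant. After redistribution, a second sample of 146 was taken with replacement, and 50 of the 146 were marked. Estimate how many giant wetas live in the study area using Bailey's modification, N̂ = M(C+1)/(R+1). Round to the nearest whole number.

N ≈ 548

N̂ = 190·(146+1)/(50+1) = 190·147/51 = 27930/51 ≈ 547.6 → 548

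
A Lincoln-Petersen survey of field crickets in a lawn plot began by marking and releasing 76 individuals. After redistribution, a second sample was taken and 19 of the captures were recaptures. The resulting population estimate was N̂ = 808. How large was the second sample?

C = 202

From N = M·C/R: C = N·R / M = 808·19 / 76 = 15352 / 76 = 202.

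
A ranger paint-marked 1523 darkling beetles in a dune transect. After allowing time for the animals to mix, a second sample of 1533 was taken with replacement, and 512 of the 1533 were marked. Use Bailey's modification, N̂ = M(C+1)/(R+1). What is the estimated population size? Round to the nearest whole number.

N̂ = 1523·(1533+1)/(512+1) = 1523·1534/513 = 2336282/513 ≈ 4554.2 → 4554

N ≈ 4554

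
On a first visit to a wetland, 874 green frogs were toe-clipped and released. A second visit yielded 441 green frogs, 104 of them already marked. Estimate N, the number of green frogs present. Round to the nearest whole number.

N ≈ 3706

The marked fraction in the recapture sample should equal the marked fraction in the population: 104/441 = 874/N.
N = (874 × 441) / 104 = 385434 / 104 ≈ 3706.1 → 3706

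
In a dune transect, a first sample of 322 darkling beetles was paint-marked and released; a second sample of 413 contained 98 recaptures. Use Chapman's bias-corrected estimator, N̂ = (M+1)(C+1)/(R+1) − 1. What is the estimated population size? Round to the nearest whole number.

N̂ = (322+1)(413+1)/(98+1) − 1 = 323·414/99 − 1
= 133722/99 − 1 ≈ 1350.7 − 1 ≈ 1349.7 → 1350

N ≈ 1350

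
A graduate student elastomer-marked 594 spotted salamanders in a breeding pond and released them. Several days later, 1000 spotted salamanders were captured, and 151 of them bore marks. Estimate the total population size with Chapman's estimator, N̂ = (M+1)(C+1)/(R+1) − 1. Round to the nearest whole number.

N̂ = (594+1)(1000+1)/(151+1) − 1 = 595·1001/152 − 1
= 595595/152 − 1 ≈ 3918.4 − 1 ≈ 3917.4 → 3917

N ≈ 3917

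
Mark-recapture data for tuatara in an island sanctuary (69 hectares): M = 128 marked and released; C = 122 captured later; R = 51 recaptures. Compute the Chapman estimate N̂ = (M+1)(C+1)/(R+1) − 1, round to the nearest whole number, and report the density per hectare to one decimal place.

N̂ = 129·123/52 − 1 = 15867/52 − 1 ≈ 304.1 → 304
Density = N̂ / area = 304 / 69 ≈ 4.41 → 4.4 per hectare

density ≈ 4.4 tuatara per hectare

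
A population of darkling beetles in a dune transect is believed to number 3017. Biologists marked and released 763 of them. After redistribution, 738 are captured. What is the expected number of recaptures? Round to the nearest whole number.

expected recaptures ≈ 187

The marked fraction of the population is 763/3017, so in a sample of 738 expect C·(M/N) marked.
E[R] = 763 × 738 / 3017 = 563094 / 3017 ≈ 186.6 → 187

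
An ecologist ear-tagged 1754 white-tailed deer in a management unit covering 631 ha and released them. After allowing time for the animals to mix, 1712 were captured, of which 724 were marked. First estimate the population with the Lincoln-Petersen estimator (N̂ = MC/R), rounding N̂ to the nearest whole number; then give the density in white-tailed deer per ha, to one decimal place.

density ≈ 6.6 white-tailed deer per ha

N̂ = 1754·1712/724 = 3002848/724 ≈ 4147.6 → 4148
Density = N̂ / area = 4148 / 631 ≈ 6.57 → 6.6 per ha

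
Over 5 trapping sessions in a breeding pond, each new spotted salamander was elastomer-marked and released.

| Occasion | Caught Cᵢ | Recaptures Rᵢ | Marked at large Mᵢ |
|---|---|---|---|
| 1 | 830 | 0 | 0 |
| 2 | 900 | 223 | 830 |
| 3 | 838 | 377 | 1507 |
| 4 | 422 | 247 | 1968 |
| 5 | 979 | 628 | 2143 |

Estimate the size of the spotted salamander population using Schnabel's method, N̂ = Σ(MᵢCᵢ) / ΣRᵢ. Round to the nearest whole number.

N ≈ 3348

Σ MᵢCᵢ = 0·830 + 830·900 + 1507·838 + 1968·422 + 2143·979 = 0 + 747000 + 1262866 + 830496 + 2097997 = 4938359
Σ Rᵢ = 0 + 223 + 377 + 247 + 628 = 1475
N̂ = 4938359 / 1475 ≈ 3348.0 → 3348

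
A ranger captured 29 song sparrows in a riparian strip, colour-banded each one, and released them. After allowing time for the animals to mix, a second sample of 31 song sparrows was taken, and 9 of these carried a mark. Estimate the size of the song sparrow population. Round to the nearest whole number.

N = (29 × 31) / 9 = 899 / 9 ≈ 99.9 → 100

N ≈ 100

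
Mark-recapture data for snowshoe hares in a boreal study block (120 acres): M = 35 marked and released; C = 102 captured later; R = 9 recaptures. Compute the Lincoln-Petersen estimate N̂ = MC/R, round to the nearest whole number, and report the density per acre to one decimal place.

N̂ = 35·102/9 = 3570/9 ≈ 396.7 → 397
Density = N̂ / area = 397 / 120 ≈ 3.31 → 3.3 per acre

density ≈ 3.3 snowshoe hares per acre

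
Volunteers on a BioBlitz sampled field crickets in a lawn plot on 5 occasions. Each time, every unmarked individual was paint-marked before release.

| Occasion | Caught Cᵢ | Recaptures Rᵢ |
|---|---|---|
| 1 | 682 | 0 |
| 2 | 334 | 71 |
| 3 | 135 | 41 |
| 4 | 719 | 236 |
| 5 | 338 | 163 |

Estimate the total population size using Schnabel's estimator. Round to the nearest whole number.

N ≈ 3164

Marked at large before each occasion: Mᵢ = Σⱼ<ᵢ (Cⱼ − Rⱼ) → M1=0, M2=682, M3=945, M4=1039, M5=1522
Σ MᵢCᵢ = 0·682 + 682·334 + 945·135 + 1039·719 + 1522·338 = 0 + 227788 + 127575 + 747041 + 514436 = 1616840
Σ Rᵢ = 0 + 71 + 41 + 236 + 163 = 511
N̂ = 1616840 / 511 ≈ 3164.1 → 3164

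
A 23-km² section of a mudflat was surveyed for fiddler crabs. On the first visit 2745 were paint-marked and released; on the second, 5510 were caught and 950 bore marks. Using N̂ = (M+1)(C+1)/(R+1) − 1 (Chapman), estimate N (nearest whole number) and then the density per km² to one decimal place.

density ≈ 691.8 fiddler crabs per km²

N̂ = 2746·5511/951 − 1 = 15133206/951 − 1 ≈ 15911.9 → 15912
Density = N̂ / area = 15912 / 23 ≈ 691.83 → 691.8 per km²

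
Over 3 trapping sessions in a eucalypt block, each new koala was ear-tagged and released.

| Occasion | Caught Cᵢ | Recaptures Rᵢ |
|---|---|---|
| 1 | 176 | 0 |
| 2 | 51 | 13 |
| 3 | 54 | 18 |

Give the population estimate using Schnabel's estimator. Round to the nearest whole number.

N ≈ 662

Marked at large before each occasion: Mᵢ = Σⱼ<ᵢ (Cⱼ − Rⱼ) → M1=0, M2=176, M3=214
Σ MᵢCᵢ = 0·176 + 176·51 + 214·54 = 0 + 8976 + 11556 = 20532
Σ Rᵢ = 0 + 13 + 18 = 31
N̂ = 20532 / 31 ≈ 662.3 → 662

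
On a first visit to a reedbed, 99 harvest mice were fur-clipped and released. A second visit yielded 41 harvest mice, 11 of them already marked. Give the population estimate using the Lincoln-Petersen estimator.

N = 369

N = (99 × 41) / 11 = 4059 / 11 = 369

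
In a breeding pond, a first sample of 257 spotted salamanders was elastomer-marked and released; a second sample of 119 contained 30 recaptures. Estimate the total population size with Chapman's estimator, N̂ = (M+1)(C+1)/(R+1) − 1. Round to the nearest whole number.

N̂ = (257+1)(119+1)/(30+1) − 1 = 258·120/31 − 1
= 30960/31 − 1 ≈ 998.7 − 1 ≈ 997.7 → 998

N ≈ 998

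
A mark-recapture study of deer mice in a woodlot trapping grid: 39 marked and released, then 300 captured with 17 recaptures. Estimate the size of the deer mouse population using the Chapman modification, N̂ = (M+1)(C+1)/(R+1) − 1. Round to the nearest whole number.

N ≈ 668

N̂ = (39+1)(300+1)/(17+1) − 1 = 40·301/18 − 1
= 12040/18 − 1 ≈ 668.9 − 1 ≈ 667.9 → 668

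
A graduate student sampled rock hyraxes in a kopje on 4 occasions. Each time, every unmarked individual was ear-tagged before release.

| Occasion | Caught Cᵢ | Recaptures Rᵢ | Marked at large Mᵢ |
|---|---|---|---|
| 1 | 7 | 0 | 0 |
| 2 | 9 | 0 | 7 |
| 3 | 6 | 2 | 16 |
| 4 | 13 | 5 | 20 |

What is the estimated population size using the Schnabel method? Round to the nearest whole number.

N ≈ 60

Σ MᵢCᵢ = 0·7 + 7·9 + 16·6 + 20·13 = 0 + 63 + 96 + 260 = 419
Σ Rᵢ = 0 + 0 + 2 + 5 = 7
N̂ = 419 / 7 ≈ 59.9 → 60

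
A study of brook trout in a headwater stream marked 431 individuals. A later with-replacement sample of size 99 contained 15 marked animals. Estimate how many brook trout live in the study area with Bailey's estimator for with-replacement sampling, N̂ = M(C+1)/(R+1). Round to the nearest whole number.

N̂ = 431·(99+1)/(15+1) = 431·100/16 = 43100/16 ≈ 2693.8 → 2694

N ≈ 2694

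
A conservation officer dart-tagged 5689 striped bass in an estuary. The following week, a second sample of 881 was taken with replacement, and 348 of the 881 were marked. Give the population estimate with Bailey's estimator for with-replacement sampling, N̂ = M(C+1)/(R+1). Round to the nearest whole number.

N ≈ 14,377

N̂ = 5689·(881+1)/(348+1) = 5689·882/349 = 5017698/349 ≈ 14377.4 → 14377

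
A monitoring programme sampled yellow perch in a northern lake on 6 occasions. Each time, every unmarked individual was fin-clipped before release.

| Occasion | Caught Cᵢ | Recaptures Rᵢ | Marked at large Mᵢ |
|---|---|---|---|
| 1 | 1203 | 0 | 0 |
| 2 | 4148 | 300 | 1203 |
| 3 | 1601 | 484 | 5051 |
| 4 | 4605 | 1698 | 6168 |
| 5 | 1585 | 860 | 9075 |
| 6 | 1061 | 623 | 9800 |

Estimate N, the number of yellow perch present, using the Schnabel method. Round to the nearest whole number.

Σ MᵢCᵢ = 0·1203 + 1203·4148 + 5051·1601 + 6168·4605 + 9075·1585 + 9800·1061 = 0 + 4990044 + 8086651 + 28403640 + 14383875 + 10397800 = 66262010
Σ Rᵢ = 0 + 300 + 484 + 1698 + 860 + 623 = 3965
N̂ = 66262010 / 3965 ≈ 16711.7 → 16712

N ≈ 16,712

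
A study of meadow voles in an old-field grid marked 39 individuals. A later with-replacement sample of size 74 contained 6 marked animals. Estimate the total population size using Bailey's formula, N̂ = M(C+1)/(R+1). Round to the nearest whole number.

N ≈ 418

N̂ = 39·(74+1)/(6+1) = 39·75/7 = 2925/7 ≈ 417.9 → 418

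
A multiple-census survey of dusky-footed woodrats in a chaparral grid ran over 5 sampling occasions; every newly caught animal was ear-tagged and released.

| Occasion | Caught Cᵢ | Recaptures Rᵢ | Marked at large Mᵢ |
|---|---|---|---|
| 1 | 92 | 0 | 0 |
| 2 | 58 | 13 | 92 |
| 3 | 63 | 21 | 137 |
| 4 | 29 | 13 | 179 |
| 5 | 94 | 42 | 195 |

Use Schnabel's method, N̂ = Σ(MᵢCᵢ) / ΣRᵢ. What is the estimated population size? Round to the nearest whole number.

Σ MᵢCᵢ = 0·92 + 92·58 + 137·63 + 179·29 + 195·94 = 0 + 5336 + 8631 + 5191 + 18330 = 37488
Σ Rᵢ = 0 + 13 + 21 + 13 + 42 = 89
N̂ = 37488 / 89 ≈ 421.2 → 421

N ≈ 421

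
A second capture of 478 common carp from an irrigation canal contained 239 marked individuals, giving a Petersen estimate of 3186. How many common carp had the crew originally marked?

M = 1593

From N = M·C/R: M = N·R / C = 3186·239 / 478 = 761454 / 478 = 1593.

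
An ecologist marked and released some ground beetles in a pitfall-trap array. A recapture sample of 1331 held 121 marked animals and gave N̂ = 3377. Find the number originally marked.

From N = M·C/R: M = N·R / C = 3377·121 / 1331 = 408617 / 1331 = 307.

M = 307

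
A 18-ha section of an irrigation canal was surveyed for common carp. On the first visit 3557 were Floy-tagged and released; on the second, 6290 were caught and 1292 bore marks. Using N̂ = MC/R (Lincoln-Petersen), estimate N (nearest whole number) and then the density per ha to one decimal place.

N̂ = 3557·6290/1292 = 22373530/1292 ≈ 17317.0 → 17317
Density = N̂ / area = 17317 / 18 ≈ 962.06 → 962.1 per ha

density ≈ 962.1 common carp per ha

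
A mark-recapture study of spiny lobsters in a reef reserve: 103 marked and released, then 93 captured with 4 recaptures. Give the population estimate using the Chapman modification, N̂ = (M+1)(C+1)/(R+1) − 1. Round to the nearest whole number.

N̂ = (103+1)(93+1)/(4+1) − 1 = 104·94/5 − 1
= 9776/5 − 1 ≈ 1955.2 − 1 ≈ 1954.2 → 1954

N ≈ 1954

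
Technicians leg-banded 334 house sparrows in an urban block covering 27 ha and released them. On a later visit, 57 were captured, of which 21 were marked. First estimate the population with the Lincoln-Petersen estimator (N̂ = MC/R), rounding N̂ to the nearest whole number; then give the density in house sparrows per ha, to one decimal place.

N̂ = 334·57/21 = 19038/21 ≈ 906.6 → 907
Density = N̂ / area = 907 / 27 ≈ 33.59 → 33.6 per ha

density ≈ 33.6 house sparrows per ha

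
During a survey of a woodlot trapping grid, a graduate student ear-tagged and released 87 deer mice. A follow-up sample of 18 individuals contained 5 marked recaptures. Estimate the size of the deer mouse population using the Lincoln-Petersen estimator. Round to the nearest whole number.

N = (87 × 18) / 5 = 1566 / 5 ≈ 313.2 → 313

N ≈ 313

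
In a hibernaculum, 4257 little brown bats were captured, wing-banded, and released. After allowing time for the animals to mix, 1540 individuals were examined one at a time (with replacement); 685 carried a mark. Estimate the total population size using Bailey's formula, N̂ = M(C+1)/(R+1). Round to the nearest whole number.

N̂ = 4257·(1540+1)/(685+1) = 4257·1541/686 = 6560037/686 ≈ 9562.7 → 9563

N ≈ 9563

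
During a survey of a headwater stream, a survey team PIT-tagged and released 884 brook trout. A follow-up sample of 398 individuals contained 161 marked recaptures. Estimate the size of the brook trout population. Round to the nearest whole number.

The marked fraction in the recapture sample should equal the marked fraction in the population: 161/398 = 884/N.
N = (884 × 398) / 161 = 351832 / 161 ≈ 2185.3 → 2185

N ≈ 2185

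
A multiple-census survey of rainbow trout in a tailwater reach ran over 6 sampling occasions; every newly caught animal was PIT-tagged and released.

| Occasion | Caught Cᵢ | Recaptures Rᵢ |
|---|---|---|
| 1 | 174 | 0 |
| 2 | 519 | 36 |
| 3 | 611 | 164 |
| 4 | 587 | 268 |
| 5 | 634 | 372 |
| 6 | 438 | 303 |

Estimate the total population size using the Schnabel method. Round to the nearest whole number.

N ≈ 2432

Marked at large before each occasion: Mᵢ = Σⱼ<ᵢ (Cⱼ − Rⱼ) → M1=0, M2=174, M3=657, M4=1104, M5=1423, M6=1685
Σ MᵢCᵢ = 0·174 + 174·519 + 657·611 + 1104·587 + 1423·634 + 1685·438 = 0 + 90306 + 401427 + 648048 + 902182 + 738030 = 2779993
Σ Rᵢ = 0 + 36 + 164 + 268 + 372 + 303 = 1143
N̂ = 2779993 / 1143 ≈ 2432.2 → 2432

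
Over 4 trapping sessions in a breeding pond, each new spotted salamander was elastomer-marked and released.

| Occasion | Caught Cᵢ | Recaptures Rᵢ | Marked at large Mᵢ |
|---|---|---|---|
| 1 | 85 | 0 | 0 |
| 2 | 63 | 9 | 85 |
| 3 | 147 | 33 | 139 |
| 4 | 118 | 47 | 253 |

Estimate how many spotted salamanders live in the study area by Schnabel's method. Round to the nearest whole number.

Σ MᵢCᵢ = 0·85 + 85·63 + 139·147 + 253·118 = 0 + 5355 + 20433 + 29854 = 55642
Σ Rᵢ = 0 + 9 + 33 + 47 = 89
N̂ = 55642 / 89 ≈ 625.2 → 625

N ≈ 625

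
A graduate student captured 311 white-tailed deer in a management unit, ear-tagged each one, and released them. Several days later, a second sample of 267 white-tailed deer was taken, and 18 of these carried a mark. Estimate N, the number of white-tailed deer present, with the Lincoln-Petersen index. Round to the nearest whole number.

N ≈ 4613

Lincoln-Petersen assumes M/N = R/C, so N = M·C / R.
N = (311 × 267) / 18 = 83037 / 18 ≈ 4613.2 → 4613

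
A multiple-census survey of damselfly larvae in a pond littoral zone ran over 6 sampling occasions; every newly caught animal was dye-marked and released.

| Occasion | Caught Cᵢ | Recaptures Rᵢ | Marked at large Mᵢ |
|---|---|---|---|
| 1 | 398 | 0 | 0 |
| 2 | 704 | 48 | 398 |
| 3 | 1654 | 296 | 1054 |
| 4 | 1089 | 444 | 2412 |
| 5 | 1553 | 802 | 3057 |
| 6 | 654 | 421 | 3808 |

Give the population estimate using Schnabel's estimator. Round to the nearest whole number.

Σ MᵢCᵢ = 0·398 + 398·704 + 1054·1654 + 2412·1089 + 3057·1553 + 3808·654 = 0 + 280192 + 1743316 + 2626668 + 4747521 + 2490432 = 11888129
Σ Rᵢ = 0 + 48 + 296 + 444 + 802 + 421 = 2011
N̂ = 11888129 / 2011 ≈ 5911.6 → 5912

N ≈ 5912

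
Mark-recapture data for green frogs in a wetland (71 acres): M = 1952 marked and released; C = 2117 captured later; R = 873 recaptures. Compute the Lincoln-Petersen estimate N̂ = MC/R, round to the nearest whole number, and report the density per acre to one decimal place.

N̂ = 1952·2117/873 = 4132384/873 ≈ 4733.5 → 4734
Density = N̂ / area = 4734 / 71 ≈ 66.68 → 66.7 per acre

density ≈ 66.7 green frogs per acre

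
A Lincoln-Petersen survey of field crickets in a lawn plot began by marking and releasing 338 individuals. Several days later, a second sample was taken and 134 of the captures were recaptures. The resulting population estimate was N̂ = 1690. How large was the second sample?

C = 670

From N = M·C/R: C = N·R / M = 1690·134 / 338 = 226460 / 338 = 670.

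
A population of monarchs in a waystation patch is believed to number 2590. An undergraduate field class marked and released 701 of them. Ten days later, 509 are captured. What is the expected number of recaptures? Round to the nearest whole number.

expected recaptures ≈ 138

The marked fraction of the population is 701/2590, so in a sample of 509 expect C·(M/N) marked.
E[R] = 701 × 509 / 2590 = 356809 / 2590 ≈ 137.8 → 138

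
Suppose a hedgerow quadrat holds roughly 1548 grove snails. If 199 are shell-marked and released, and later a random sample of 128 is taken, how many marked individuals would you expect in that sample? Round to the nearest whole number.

Expected recaptures E[R] = M·C / N.
E[R] = 199 × 128 / 1548 = 25472 / 1548 ≈ 16.45 → 16

expected recaptures ≈ 16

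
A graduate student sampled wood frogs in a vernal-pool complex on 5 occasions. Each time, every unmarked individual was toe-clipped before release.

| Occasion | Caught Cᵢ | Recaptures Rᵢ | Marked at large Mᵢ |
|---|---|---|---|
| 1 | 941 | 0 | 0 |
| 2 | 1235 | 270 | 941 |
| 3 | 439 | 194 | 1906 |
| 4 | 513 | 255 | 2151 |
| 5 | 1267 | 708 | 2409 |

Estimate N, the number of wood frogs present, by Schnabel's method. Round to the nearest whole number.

Σ MᵢCᵢ = 0·941 + 941·1235 + 1906·439 + 2151·513 + 2409·1267 = 0 + 1162135 + 836734 + 1103463 + 3052203 = 6154535
Σ Rᵢ = 0 + 270 + 194 + 255 + 708 = 1427
N̂ = 6154535 / 1427 ≈ 4312.9 → 4313

N ≈ 4313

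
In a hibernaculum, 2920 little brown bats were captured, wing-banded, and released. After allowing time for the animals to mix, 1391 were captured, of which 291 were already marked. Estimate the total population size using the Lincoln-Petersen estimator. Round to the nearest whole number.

If marked individuals mix randomly, R/C ≈ M/N, giving N ≈ M·C/R.
N = (2920 × 1391) / 291 = 4061720 / 291 ≈ 13957.8 → 13958

N ≈ 13,958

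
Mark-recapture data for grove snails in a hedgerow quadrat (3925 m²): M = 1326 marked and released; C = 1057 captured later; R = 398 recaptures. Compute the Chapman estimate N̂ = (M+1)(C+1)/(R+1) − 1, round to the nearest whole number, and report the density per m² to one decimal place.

density ≈ 0.9 grove snails per m²

N̂ = 1327·1058/399 − 1 = 1403966/399 − 1 ≈ 3517.7 → 3518
Density = N̂ / area = 3518 / 3925 ≈ 0.90 → 0.9 per m²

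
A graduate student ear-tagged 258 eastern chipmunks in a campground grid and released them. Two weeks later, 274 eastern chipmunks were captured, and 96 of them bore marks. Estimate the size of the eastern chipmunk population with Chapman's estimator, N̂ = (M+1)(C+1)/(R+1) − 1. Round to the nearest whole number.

N ≈ 733

N̂ = (258+1)(274+1)/(96+1) − 1 = 259·275/97 − 1
= 71225/97 − 1 ≈ 734.3 − 1 ≈ 733.3 → 733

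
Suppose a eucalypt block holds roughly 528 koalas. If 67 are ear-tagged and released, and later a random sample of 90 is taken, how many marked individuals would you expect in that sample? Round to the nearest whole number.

The marked fraction of the population is 67/528, so in a sample of 90 expect C·(M/N) marked.
E[R] = 67 × 90 / 528 = 6030 / 528 ≈ 11.4 → 11

expected recaptures ≈ 11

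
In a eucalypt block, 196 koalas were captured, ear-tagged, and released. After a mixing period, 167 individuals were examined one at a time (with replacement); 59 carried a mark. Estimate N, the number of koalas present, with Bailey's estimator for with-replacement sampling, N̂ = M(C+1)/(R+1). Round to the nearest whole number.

N̂ = 196·(167+1)/(59+1) = 196·168/60 = 32928/60 ≈ 548.8 → 549

N ≈ 549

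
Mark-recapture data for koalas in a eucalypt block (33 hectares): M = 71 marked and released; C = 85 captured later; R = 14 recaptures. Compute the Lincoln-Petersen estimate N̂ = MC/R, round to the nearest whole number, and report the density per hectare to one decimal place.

density ≈ 13.1 koalas per hectare

N̂ = 71·85/14 = 6035/14 ≈ 431.1 → 431
Density = N̂ / area = 431 / 33 ≈ 13.06 → 13.1 per hectare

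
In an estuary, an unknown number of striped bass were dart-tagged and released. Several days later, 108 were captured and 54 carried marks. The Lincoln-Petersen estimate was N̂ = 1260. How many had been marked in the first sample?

M = 630

From N = M·C/R: M = N·R / C = 1260·54 / 108 = 68040 / 108 = 630.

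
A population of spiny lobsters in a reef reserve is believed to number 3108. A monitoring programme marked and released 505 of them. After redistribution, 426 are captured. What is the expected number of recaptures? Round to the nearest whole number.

expected recaptures ≈ 69

The marked fraction of the population is 505/3108, so in a sample of 426 expect C·(M/N) marked.
E[R] = 505 × 426 / 3108 = 215130 / 3108 ≈ 69.2 → 69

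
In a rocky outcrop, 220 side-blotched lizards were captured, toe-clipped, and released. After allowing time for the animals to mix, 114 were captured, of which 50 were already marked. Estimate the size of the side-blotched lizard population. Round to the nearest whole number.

The marked fraction in the recapture sample should equal the marked fraction in the population: 50/114 = 220/N.
N = (220 × 114) / 50 = 25080 / 50 ≈ 501.6 → 502

N ≈ 502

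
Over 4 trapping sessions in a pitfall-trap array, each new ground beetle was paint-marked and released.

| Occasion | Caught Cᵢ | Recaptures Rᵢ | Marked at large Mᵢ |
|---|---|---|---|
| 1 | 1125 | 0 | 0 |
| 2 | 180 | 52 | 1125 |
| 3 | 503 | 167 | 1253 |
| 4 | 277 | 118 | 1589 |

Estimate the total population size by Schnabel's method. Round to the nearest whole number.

Σ MᵢCᵢ = 0·1125 + 1125·180 + 1253·503 + 1589·277 = 0 + 202500 + 630259 + 440153 = 1272912
Σ Rᵢ = 0 + 52 + 167 + 118 = 337
N̂ = 1272912 / 337 ≈ 3777.2 → 3777

N ≈ 3777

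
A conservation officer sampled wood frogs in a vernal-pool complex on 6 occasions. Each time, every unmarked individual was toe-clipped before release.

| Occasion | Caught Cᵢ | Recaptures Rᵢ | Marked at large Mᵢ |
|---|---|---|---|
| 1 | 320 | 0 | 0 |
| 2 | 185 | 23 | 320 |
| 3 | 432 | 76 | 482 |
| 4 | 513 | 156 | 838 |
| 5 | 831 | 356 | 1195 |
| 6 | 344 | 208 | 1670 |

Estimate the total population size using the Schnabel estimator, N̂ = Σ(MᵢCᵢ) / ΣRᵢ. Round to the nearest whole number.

N ≈ 2765

Σ MᵢCᵢ = 0·320 + 320·185 + 482·432 + 838·513 + 1195·831 + 1670·344 = 0 + 59200 + 208224 + 429894 + 993045 + 574480 = 2264843
Σ Rᵢ = 0 + 23 + 76 + 156 + 356 + 208 = 819
N̂ = 2264843 / 819 ≈ 2765.4 → 2765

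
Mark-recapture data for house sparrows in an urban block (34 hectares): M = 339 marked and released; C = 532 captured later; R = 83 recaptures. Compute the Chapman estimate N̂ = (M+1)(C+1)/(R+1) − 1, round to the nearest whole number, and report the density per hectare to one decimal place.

N̂ = 340·533/84 − 1 = 181220/84 − 1 ≈ 2156.4 → 2156
Density = N̂ / area = 2156 / 34 ≈ 63.41 → 63.4 per hectare

density ≈ 63.4 house sparrows per hectare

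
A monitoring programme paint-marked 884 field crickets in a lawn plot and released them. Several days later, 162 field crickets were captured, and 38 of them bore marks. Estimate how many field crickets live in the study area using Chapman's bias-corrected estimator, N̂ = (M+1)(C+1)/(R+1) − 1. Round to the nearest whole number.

N ≈ 3698

N̂ = (884+1)(162+1)/(38+1) − 1 = 885·163/39 − 1
= 144255/39 − 1 ≈ 3698.8 − 1 ≈ 3697.8 → 3698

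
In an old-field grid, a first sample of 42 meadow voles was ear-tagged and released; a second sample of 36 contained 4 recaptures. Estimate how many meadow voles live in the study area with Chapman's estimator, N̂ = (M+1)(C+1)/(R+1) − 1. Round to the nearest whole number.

N̂ = (42+1)(36+1)/(4+1) − 1 = 43·37/5 − 1
= 1591/5 − 1 ≈ 318.2 − 1 ≈ 317.2 → 317

N ≈ 317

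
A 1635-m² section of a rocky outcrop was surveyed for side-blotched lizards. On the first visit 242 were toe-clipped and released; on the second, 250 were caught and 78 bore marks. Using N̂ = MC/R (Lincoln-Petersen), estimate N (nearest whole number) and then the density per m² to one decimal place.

density ≈ 0.5 side-blotched lizards per m²

N̂ = 242·250/78 = 60500/78 ≈ 775.6 → 776
Density = N̂ / area = 776 / 1635 ≈ 0.47 → 0.5 per m²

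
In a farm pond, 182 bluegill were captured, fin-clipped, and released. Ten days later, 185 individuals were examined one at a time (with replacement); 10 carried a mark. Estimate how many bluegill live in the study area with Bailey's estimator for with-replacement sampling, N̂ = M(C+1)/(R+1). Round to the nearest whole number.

N̂ = 182·(185+1)/(10+1) = 182·186/11 = 33852/11 ≈ 3077.45 → 3077

N ≈ 3077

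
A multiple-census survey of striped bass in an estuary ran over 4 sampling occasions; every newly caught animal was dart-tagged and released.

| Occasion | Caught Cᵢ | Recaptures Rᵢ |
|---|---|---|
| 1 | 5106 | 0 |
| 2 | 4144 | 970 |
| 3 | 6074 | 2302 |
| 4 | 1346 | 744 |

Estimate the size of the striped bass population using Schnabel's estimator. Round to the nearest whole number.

N ≈ 21,831

Marked at large before each occasion: Mᵢ = Σⱼ<ᵢ (Cⱼ − Rⱼ) → M1=0, M2=5106, M3=8280, M4=12052
Σ MᵢCᵢ = 0·5106 + 5106·4144 + 8280·6074 + 12052·1346 = 0 + 21159264 + 50292720 + 16221992 = 87673976
Σ Rᵢ = 0 + 970 + 2302 + 744 = 4016
N̂ = 87673976 / 4016 ≈ 21831.2 → 21831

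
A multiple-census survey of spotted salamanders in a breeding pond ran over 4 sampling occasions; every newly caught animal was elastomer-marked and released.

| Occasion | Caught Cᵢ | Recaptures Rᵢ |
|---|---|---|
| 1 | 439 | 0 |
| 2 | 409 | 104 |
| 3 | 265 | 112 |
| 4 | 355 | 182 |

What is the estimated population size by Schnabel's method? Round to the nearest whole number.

Marked at large before each occasion: Mᵢ = Σⱼ<ᵢ (Cⱼ − Rⱼ) → M1=0, M2=439, M3=744, M4=897
Σ MᵢCᵢ = 0·439 + 439·409 + 744·265 + 897·355 = 0 + 179551 + 197160 + 318435 = 695146
Σ Rᵢ = 0 + 104 + 112 + 182 = 398
N̂ = 695146 / 398 ≈ 1746.6 → 1747

N ≈ 1747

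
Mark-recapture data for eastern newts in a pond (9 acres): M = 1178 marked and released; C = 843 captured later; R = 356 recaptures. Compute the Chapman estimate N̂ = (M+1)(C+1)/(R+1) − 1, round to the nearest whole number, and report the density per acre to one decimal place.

density ≈ 309.6 eastern newts per acre

N̂ = 1179·844/357 − 1 = 995076/357 − 1 ≈ 2786.3 → 2786
Density = N̂ / area = 2786 / 9 ≈ 309.56 → 309.6 per acre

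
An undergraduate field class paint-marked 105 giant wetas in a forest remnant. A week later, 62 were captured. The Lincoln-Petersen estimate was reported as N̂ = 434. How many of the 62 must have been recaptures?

From N = M·C/R: R = M·C / N = 105·62 / 434 = 6510 / 434 = 15.

R = 15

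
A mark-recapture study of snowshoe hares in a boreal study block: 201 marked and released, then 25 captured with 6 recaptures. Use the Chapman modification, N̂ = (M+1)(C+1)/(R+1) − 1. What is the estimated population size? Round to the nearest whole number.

N̂ = (201+1)(25+1)/(6+1) − 1 = 202·26/7 − 1
= 5252/7 − 1 ≈ 750.3 − 1 ≈ 749.3 → 749

N ≈ 749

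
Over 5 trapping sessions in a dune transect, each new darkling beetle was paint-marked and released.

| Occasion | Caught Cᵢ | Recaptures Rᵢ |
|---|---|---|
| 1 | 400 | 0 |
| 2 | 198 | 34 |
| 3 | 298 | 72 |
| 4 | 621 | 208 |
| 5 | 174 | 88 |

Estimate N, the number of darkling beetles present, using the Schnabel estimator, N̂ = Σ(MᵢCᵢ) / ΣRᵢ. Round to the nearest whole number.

Marked at large before each occasion: Mᵢ = Σⱼ<ᵢ (Cⱼ − Rⱼ) → M1=0, M2=400, M3=564, M4=790, M5=1203
Σ MᵢCᵢ = 0·400 + 400·198 + 564·298 + 790·621 + 1203·174 = 0 + 79200 + 168072 + 490590 + 209322 = 947184
Σ Rᵢ = 0 + 34 + 72 + 208 + 88 = 402
N̂ = 947184 / 402 ≈ 2356.2 → 2356

N ≈ 2356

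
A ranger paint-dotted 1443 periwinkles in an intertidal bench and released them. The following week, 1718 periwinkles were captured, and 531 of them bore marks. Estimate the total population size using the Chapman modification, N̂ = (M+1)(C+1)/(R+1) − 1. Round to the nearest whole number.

N̂ = (1443+1)(1718+1)/(531+1) − 1 = 1444·1719/532 − 1
= 2482236/532 − 1 ≈ 4665.9 − 1 ≈ 4664.9 → 4665

N ≈ 4665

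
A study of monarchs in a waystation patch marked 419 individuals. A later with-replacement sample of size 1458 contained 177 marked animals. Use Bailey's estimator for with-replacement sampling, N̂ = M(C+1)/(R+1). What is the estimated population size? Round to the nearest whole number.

N ≈ 3434

N̂ = 419·(1458+1)/(177+1) = 419·1459/178 = 611321/178 ≈ 3434.4 → 3434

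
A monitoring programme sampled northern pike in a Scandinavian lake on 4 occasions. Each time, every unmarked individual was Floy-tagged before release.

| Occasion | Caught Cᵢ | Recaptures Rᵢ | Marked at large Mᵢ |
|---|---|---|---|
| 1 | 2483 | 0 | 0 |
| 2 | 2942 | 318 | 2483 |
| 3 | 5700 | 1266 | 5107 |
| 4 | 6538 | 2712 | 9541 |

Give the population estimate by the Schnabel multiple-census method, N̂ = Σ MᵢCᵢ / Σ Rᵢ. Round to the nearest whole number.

Σ MᵢCᵢ = 0·2483 + 2483·2942 + 5107·5700 + 9541·6538 = 0 + 7304986 + 29109900 + 62379058 = 98793944
Σ Rᵢ = 0 + 318 + 1266 + 2712 = 4296
N̂ = 98793944 / 4296 ≈ 22996.7 → 22997

N ≈ 22,997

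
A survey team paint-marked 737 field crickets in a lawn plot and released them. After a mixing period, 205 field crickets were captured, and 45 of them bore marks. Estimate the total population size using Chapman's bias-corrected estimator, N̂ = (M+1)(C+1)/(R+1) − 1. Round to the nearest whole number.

N ≈ 3304

N̂ = (737+1)(205+1)/(45+1) − 1 = 738·206/46 − 1
= 152028/46 − 1 ≈ 3305.0 − 1 ≈ 3304.0 → 3304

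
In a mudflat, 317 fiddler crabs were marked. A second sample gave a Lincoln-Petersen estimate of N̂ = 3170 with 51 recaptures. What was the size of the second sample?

C = 510

From N = M·C/R: C = N·R / M = 3170·51 / 317 = 161670 / 317 = 510.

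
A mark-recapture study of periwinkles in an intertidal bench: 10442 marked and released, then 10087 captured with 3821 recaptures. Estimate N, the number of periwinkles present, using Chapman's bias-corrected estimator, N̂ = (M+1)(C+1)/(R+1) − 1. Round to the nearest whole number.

N̂ = (10442+1)(10087+1)/(3821+1) − 1 = 10443·10088/3822 − 1
= 105348984/3822 − 1 ≈ 27563.8 − 1 ≈ 27562.8 → 27563

N ≈ 27,563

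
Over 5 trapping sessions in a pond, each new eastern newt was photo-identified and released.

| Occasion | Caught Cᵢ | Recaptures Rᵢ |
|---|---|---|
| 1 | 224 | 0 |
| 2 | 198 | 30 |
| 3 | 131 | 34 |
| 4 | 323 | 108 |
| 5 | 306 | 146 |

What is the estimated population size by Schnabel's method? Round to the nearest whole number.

Marked at large before each occasion: Mᵢ = Σⱼ<ᵢ (Cⱼ − Rⱼ) → M1=0, M2=224, M3=392, M4=489, M5=704
Σ MᵢCᵢ = 0·224 + 224·198 + 392·131 + 489·323 + 704·306 = 0 + 44352 + 51352 + 157947 + 215424 = 469075
Σ Rᵢ = 0 + 30 + 34 + 108 + 146 = 318
N̂ = 469075 / 318 ≈ 1475.1 → 1475

N ≈ 1475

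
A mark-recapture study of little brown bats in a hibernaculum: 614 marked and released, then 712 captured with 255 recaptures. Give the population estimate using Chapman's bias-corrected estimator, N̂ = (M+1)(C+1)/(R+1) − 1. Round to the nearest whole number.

N ≈ 1712

N̂ = (614+1)(712+1)/(255+1) − 1 = 615·713/256 − 1
= 438495/256 − 1 ≈ 1712.9 − 1 ≈ 1711.9 → 1712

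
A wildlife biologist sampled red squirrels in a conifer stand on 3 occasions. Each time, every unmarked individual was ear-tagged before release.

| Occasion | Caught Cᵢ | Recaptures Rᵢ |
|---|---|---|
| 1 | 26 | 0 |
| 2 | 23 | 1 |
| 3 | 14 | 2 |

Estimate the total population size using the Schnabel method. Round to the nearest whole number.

Marked at large before each occasion: Mᵢ = Σⱼ<ᵢ (Cⱼ − Rⱼ) → M1=0, M2=26, M3=48
Σ MᵢCᵢ = 0·26 + 26·23 + 48·14 = 0 + 598 + 672 = 1270
Σ Rᵢ = 0 + 1 + 2 = 3
N̂ = 1270 / 3 ≈ 423.3 → 423

N ≈ 423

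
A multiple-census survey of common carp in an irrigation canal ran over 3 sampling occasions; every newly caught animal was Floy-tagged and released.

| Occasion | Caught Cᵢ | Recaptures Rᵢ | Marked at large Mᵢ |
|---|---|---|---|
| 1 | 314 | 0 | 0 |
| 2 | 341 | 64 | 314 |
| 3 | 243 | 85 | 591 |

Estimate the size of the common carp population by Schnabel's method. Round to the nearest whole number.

N ≈ 1682

Σ MᵢCᵢ = 0·314 + 314·341 + 591·243 = 0 + 107074 + 143613 = 250687
Σ Rᵢ = 0 + 64 + 85 = 149
N̂ = 250687 / 149 ≈ 1682.46 → 1682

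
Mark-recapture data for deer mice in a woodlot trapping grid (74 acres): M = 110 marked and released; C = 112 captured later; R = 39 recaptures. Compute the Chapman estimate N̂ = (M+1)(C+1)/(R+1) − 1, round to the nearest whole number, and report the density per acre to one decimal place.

density ≈ 4.2 deer mice per acre

N̂ = 111·113/40 − 1 = 12543/40 − 1 ≈ 312.6 → 313
Density = N̂ / area = 313 / 74 ≈ 4.23 → 4.2 per acre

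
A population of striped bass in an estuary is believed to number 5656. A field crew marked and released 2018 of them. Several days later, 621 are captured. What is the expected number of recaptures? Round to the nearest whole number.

Expected recaptures E[R] = M·C / N.
E[R] = 2018 × 621 / 5656 = 1253178 / 5656 ≈ 221.6 → 222

expected recaptures ≈ 222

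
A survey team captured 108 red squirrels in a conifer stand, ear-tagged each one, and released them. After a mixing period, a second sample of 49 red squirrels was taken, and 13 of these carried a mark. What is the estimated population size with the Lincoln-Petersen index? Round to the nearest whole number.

N ≈ 407

The marked fraction in the recapture sample should equal the marked fraction in the population: 13/49 = 108/N.
N = (108 × 49) / 13 = 5292 / 13 ≈ 407.1 → 407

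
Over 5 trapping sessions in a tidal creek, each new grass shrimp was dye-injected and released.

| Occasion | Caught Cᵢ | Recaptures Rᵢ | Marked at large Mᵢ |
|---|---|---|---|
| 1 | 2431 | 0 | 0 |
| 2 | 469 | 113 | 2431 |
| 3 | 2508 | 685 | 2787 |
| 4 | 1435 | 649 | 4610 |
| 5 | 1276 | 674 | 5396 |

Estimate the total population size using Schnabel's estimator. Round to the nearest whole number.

Σ MᵢCᵢ = 0·2431 + 2431·469 + 2787·2508 + 4610·1435 + 5396·1276 = 0 + 1140139 + 6989796 + 6615350 + 6885296 = 21630581
Σ Rᵢ = 0 + 113 + 685 + 649 + 674 = 2121
N̂ = 21630581 / 2121 ≈ 10198.3 → 10198

N ≈ 10,198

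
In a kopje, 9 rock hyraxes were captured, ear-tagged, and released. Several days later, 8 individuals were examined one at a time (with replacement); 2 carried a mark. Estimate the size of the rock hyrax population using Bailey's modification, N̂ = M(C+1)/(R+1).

N = 27

N̂ = 9·(8+1)/(2+1) = 9·9/3 = 81/3 = 27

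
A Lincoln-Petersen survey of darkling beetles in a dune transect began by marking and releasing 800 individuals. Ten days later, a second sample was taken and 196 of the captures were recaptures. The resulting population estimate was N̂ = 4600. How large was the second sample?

C = 1127

From N = M·C/R: C = N·R / M = 4600·196 / 800 = 901600 / 800 = 1127.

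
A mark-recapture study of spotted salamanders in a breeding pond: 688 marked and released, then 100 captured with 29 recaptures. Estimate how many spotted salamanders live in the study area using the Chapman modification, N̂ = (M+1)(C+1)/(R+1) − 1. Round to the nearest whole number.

N ≈ 2319

N̂ = (688+1)(100+1)/(29+1) − 1 = 689·101/30 − 1
= 69589/30 − 1 ≈ 2319.6 − 1 ≈ 2318.6 → 2319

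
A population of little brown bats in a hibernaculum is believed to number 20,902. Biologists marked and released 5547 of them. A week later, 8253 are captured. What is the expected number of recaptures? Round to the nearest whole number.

The marked fraction of the population is 5547/20902, so in a sample of 8253 expect C·(M/N) marked.
E[R] = 5547 × 8253 / 20902 = 45779391 / 20902 ≈ 2190.2 → 2190

expected recaptures ≈ 2190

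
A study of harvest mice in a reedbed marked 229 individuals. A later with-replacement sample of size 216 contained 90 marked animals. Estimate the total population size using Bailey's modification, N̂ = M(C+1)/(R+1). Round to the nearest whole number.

N̂ = 229·(216+1)/(90+1) = 229·217/91 = 49693/91 ≈ 546.1 → 546

N ≈ 546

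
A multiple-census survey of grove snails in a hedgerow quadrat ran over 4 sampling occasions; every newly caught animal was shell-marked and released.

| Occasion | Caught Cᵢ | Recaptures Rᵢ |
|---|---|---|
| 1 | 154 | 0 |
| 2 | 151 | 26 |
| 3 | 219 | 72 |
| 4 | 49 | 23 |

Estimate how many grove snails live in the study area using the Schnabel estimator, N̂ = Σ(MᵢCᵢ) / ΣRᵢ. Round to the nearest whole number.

N ≈ 870

Marked at large before each occasion: Mᵢ = Σⱼ<ᵢ (Cⱼ − Rⱼ) → M1=0, M2=154, M3=279, M4=426
Σ MᵢCᵢ = 0·154 + 154·151 + 279·219 + 426·49 = 0 + 23254 + 61101 + 20874 = 105229
Σ Rᵢ = 0 + 26 + 72 + 23 = 121
N̂ = 105229 / 121 ≈ 869.7 → 870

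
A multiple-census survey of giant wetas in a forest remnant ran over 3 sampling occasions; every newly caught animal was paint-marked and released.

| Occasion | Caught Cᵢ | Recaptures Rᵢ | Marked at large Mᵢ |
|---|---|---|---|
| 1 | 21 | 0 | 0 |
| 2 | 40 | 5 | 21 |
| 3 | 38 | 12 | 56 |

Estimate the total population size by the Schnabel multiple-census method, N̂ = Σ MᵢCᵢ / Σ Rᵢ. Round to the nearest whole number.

N ≈ 175

Σ MᵢCᵢ = 0·21 + 21·40 + 56·38 = 0 + 840 + 2128 = 2968
Σ Rᵢ = 0 + 5 + 12 = 17
N̂ = 2968 / 17 ≈ 174.6 → 175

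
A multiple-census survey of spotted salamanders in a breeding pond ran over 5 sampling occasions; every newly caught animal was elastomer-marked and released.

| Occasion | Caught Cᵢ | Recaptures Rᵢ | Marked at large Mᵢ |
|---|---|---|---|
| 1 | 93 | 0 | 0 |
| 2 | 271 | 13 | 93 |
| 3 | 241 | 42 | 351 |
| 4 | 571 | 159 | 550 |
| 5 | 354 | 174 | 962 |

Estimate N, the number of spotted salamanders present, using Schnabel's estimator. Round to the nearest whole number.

Σ MᵢCᵢ = 0·93 + 93·271 + 351·241 + 550·571 + 962·354 = 0 + 25203 + 84591 + 314050 + 340548 = 764392
Σ Rᵢ = 0 + 13 + 42 + 159 + 174 = 388
N̂ = 764392 / 388 ≈ 1970.1 → 1970

N ≈ 1970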